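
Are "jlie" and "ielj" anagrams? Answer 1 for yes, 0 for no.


Strings: "jlie", "ielj"
Sorted first:  eijl
Sorted second: eijl
Sorted forms match => anagrams

1


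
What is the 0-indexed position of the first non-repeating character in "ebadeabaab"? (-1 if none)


Input: ebadeabaab
Character frequencies:
  'a': 4
  'b': 3
  'd': 1
  'e': 2
Scanning left to right for freq == 1:
  Position 0 ('e'): freq=2, skip
  Position 1 ('b'): freq=3, skip
  Position 2 ('a'): freq=4, skip
  Position 3 ('d'): unique! => answer = 3

3


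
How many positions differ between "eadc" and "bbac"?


Comparing "eadc" and "bbac" position by position:
  Position 0: 'e' vs 'b' => DIFFER
  Position 1: 'a' vs 'b' => DIFFER
  Position 2: 'd' vs 'a' => DIFFER
  Position 3: 'c' vs 'c' => same
Positions that differ: 3

3


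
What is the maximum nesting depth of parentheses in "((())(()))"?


Input: "((())(()))"
Tracking depth:
  Position 0 '(': depth becomes 1
  Position 1 '(': depth becomes 2
  Position 2 '(': depth becomes 3
  Position 3 ')': depth becomes 2
  Position 4 ')': depth becomes 1
  Position 5 '(': depth becomes 2
  Position 6 '(': depth becomes 3
  Position 7 ')': depth becomes 2
  Position 8 ')': depth becomes 1
  Position 9 ')': depth becomes 0
Maximum depth reached: 3

3


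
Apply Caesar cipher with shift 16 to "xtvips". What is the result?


Caesar cipher: shift "xtvips" by 16
  'x' (pos 23) + 16 = pos 13 = 'n'
  't' (pos 19) + 16 = pos 9 = 'j'
  'v' (pos 21) + 16 = pos 11 = 'l'
  'i' (pos 8) + 16 = pos 24 = 'y'
  'p' (pos 15) + 16 = pos 5 = 'f'
  's' (pos 18) + 16 = pos 8 = 'i'
Result: njlyfi

njlyfi


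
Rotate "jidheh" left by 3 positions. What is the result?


Input: "jidheh", rotate left by 3
First 3 characters: "jid"
Remaining characters: "heh"
Concatenate remaining + first: "heh" + "jid" = "hehjid"

hehjid


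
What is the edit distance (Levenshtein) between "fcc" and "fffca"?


Computing edit distance: "fcc" -> "fffca"
DP table:
           f    f    f    c    a
      0    1    2    3    4    5
  f   1    0    1    2    3    4
  c   2    1    1    2    2    3
  c   3    2    2    2    2    3
Edit distance = dp[3][5] = 3

3


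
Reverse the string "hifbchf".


Input: hifbchf
Reading characters right to left:
  Position 6: 'f'
  Position 5: 'h'
  Position 4: 'c'
  Position 3: 'b'
  Position 2: 'f'
  Position 1: 'i'
  Position 0: 'h'
Reversed: fhcbfih

fhcbfih


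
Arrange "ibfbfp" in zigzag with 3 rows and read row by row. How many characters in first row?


Zigzag "ibfbfp" into 3 rows:
Placing characters:
  'i' => row 0
  'b' => row 1
  'f' => row 2
  'b' => row 1
  'f' => row 0
  'p' => row 1
Rows:
  Row 0: "if"
  Row 1: "bbp"
  Row 2: "f"
First row length: 2

2


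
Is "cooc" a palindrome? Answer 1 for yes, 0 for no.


Input: cooc
Reversed: cooc
  Compare pos 0 ('c') with pos 3 ('c'): match
  Compare pos 1 ('o') with pos 2 ('o'): match
Result: palindrome

1


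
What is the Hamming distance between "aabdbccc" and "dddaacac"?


Comparing "aabdbccc" and "dddaacac" position by position:
  Position 0: 'a' vs 'd' => differ
  Position 1: 'a' vs 'd' => differ
  Position 2: 'b' vs 'd' => differ
  Position 3: 'd' vs 'a' => differ
  Position 4: 'b' vs 'a' => differ
  Position 5: 'c' vs 'c' => same
  Position 6: 'c' vs 'a' => differ
  Position 7: 'c' vs 'c' => same
Total differences (Hamming distance): 6

6


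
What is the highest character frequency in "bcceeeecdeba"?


Input: bcceeeecdeba
Character counts:
  'a': 1
  'b': 2
  'c': 3
  'd': 1
  'e': 5
Maximum frequency: 5

5


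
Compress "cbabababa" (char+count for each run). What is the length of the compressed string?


Input: cbabababa
Runs:
  'c' x 1 => "c1"
  'b' x 1 => "b1"
  'a' x 1 => "a1"
  'b' x 1 => "b1"
  'a' x 1 => "a1"
  'b' x 1 => "b1"
  'a' x 1 => "a1"
  'b' x 1 => "b1"
  'a' x 1 => "a1"
Compressed: "c1b1a1b1a1b1a1b1a1"
Compressed length: 18

18


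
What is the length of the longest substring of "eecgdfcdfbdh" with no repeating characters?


Input: "eecgdfcdfbdh"
Sliding window (track last position of each char):
  Position 0 ('e'): window [0,0] length 1 -- new best
  Position 1 ('e'): repeat (last at 0), move window start to 1
  Position 1 ('e'): window [1,1] length 1
  Position 2 ('c'): window [1,2] length 2 -- new best
  Position 3 ('g'): window [1,3] length 3 -- new best
  Position 4 ('d'): window [1,4] length 4 -- new best
  Position 5 ('f'): window [1,5] length 5 -- new best
  Position 6 ('c'): repeat (last at 2), move window start to 3
  Position 6 ('c'): window [3,6] length 4
  Position 7 ('d'): repeat (last at 4), move window start to 5
  Position 7 ('d'): window [5,7] length 3
  Position 8 ('f'): repeat (last at 5), move window start to 6
  Position 8 ('f'): window [6,8] length 3
  Position 9 ('b'): window [6,9] length 4
  Position 10 ('d'): repeat (last at 7), move window start to 8
  Position 10 ('d'): window [8,10] length 3
  Position 11 ('h'): window [8,11] length 4
Longest substring with no repeats: "ecgdf" with length 5

5


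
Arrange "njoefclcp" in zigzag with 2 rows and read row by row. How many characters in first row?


Zigzag "njoefclcp" into 2 rows:
Placing characters:
  'n' => row 0
  'j' => row 1
  'o' => row 0
  'e' => row 1
  'f' => row 0
  'c' => row 1
  'l' => row 0
  'c' => row 1
  'p' => row 0
Rows:
  Row 0: "noflp"
  Row 1: "jecc"
First row length: 5

5


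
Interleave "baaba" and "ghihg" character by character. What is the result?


Interleaving "baaba" and "ghihg":
  Position 0: 'b' from first, 'g' from second => "bg"
  Position 1: 'a' from first, 'h' from second => "ah"
  Position 2: 'a' from first, 'i' from second => "ai"
  Position 3: 'b' from first, 'h' from second => "bh"
  Position 4: 'a' from first, 'g' from second => "ag"
Result: bgahaibhag

bgahaibhag


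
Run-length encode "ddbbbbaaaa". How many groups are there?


Input: ddbbbbaaaa
Scanning for consecutive runs:
  Group 1: 'd' x 2 (positions 0-1)
  Group 2: 'b' x 4 (positions 2-5)
  Group 3: 'a' x 4 (positions 6-9)
Total groups: 3

3


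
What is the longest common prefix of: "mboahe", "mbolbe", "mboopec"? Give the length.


Words: mboahe, mbolbe, mboopec
  Position 0: all 'm' => match
  Position 1: all 'b' => match
  Position 2: all 'o' => match
  Position 3: ('a', 'l', 'o') => mismatch, stop
LCP = "mbo" (length 3)

3


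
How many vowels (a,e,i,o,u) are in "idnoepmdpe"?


Input: idnoepmdpe
Checking each character:
  'i' at position 0: vowel (running total: 1)
  'd' at position 1: consonant
  'n' at position 2: consonant
  'o' at position 3: vowel (running total: 2)
  'e' at position 4: vowel (running total: 3)
  'p' at position 5: consonant
  'm' at position 6: consonant
  'd' at position 7: consonant
  'p' at position 8: consonant
  'e' at position 9: vowel (running total: 4)
Total vowels: 4

4


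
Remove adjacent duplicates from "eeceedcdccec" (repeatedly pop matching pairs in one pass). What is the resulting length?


Input: eeceedcdccec
Stack-based adjacent duplicate removal:
  Read 'e': push. Stack: e
  Read 'e': matches stack top 'e' => pop. Stack: (empty)
  Read 'c': push. Stack: c
  Read 'e': push. Stack: ce
  Read 'e': matches stack top 'e' => pop. Stack: c
  Read 'd': push. Stack: cd
  Read 'c': push. Stack: cdc
  Read 'd': push. Stack: cdcd
  Read 'c': push. Stack: cdcdc
  Read 'c': matches stack top 'c' => pop. Stack: cdcd
  Read 'e': push. Stack: cdcde
  Read 'c': push. Stack: cdcdec
Final stack: "cdcdec" (length 6)

6


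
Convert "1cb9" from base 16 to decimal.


Input: "1cb9" in base 16
Positional expansion:
  Digit '1' (value 1) x 16^3 = 4096
  Digit 'c' (value 12) x 16^2 = 3072
  Digit 'b' (value 11) x 16^1 = 176
  Digit '9' (value 9) x 16^0 = 9
Sum = 7353

7353


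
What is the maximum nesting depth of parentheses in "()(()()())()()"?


Input: "()(()()())()()"
Tracking depth:
  Position 0 '(': depth becomes 1
  Position 1 ')': depth becomes 0
  Position 2 '(': depth becomes 1
  Position 3 '(': depth becomes 2
  Position 4 ')': depth becomes 1
  Position 5 '(': depth becomes 2
  Position 6 ')': depth becomes 1
  Position 7 '(': depth becomes 2
  Position 8 ')': depth becomes 1
  Position 9 ')': depth becomes 0
  Position 10 '(': depth becomes 1
  Position 11 ')': depth becomes 0
  Position 12 '(': depth becomes 1
  Position 13 ')': depth becomes 0
Maximum depth reached: 2

2


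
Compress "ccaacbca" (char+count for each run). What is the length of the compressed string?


Input: ccaacbca
Runs:
  'c' x 2 => "c2"
  'a' x 2 => "a2"
  'c' x 1 => "c1"
  'b' x 1 => "b1"
  'c' x 1 => "c1"
  'a' x 1 => "a1"
Compressed: "c2a2c1b1c1a1"
Compressed length: 12

12


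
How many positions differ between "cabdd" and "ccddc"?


Comparing "cabdd" and "ccddc" position by position:
  Position 0: 'c' vs 'c' => same
  Position 1: 'a' vs 'c' => DIFFER
  Position 2: 'b' vs 'd' => DIFFER
  Position 3: 'd' vs 'd' => same
  Position 4: 'd' vs 'c' => DIFFER
Positions that differ: 3

3


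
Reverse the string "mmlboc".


Input: mmlboc
Reading characters right to left:
  Position 5: 'c'
  Position 4: 'o'
  Position 3: 'b'
  Position 2: 'l'
  Position 1: 'm'
  Position 0: 'm'
Reversed: coblmm

coblmm


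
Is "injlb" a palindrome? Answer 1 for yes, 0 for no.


Input: injlb
Reversed: bljni
  Compare pos 0 ('i') with pos 4 ('b'): MISMATCH
  Compare pos 1 ('n') with pos 3 ('l'): MISMATCH
Result: not a palindrome

0


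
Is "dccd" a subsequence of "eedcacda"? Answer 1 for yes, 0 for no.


Check if "dccd" is a subsequence of "eedcacda"
Greedy scan:
  Position 0 ('e'): no match needed
  Position 1 ('e'): no match needed
  Position 2 ('d'): matches sub[0] = 'd'
  Position 3 ('c'): matches sub[1] = 'c'
  Position 4 ('a'): no match needed
  Position 5 ('c'): matches sub[2] = 'c'
  Position 6 ('d'): matches sub[3] = 'd'
  Position 7 ('a'): no match needed
All 4 characters matched => is a subsequence

1


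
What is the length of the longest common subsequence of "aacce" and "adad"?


LCS of "aacce" and "adad"
DP table:
           a    d    a    d
      0    0    0    0    0
  a   0    1    1    1    1
  a   0    1    1    2    2
  c   0    1    1    2    2
  c   0    1    1    2    2
  e   0    1    1    2    2
LCS length = dp[5][4] = 2

2


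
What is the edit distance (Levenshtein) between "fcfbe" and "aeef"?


Computing edit distance: "fcfbe" -> "aeef"
DP table:
           a    e    e    f
      0    1    2    3    4
  f   1    1    2    3    3
  c   2    2    2    3    4
  f   3    3    3    3    3
  b   4    4    4    4    4
  e   5    5    4    4    5
Edit distance = dp[5][4] = 5

5


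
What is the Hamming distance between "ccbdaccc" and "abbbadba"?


Comparing "ccbdaccc" and "abbbadba" position by position:
  Position 0: 'c' vs 'a' => differ
  Position 1: 'c' vs 'b' => differ
  Position 2: 'b' vs 'b' => same
  Position 3: 'd' vs 'b' => differ
  Position 4: 'a' vs 'a' => same
  Position 5: 'c' vs 'd' => differ
  Position 6: 'c' vs 'b' => differ
  Position 7: 'c' vs 'a' => differ
Total differences (Hamming distance): 6

6


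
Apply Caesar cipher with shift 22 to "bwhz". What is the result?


Caesar cipher: shift "bwhz" by 22
  'b' (pos 1) + 22 = pos 23 = 'x'
  'w' (pos 22) + 22 = pos 18 = 's'
  'h' (pos 7) + 22 = pos 3 = 'd'
  'z' (pos 25) + 22 = pos 21 = 'v'
Result: xsdv

xsdv


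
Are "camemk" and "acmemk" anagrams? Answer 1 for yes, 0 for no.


Strings: "camemk", "acmemk"
Sorted first:  acekmm
Sorted second: acekmm
Sorted forms match => anagrams

1


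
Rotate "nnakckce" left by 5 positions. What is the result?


Input: "nnakckce", rotate left by 5
First 5 characters: "nnakc"
Remaining characters: "kce"
Concatenate remaining + first: "kce" + "nnakc" = "kcennakc"

kcennakc


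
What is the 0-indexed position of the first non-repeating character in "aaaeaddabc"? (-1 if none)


Input: aaaeaddabc
Character frequencies:
  'a': 5
  'b': 1
  'c': 1
  'd': 2
  'e': 1
Scanning left to right for freq == 1:
  Position 0 ('a'): freq=5, skip
  Position 1 ('a'): freq=5, skip
  Position 2 ('a'): freq=5, skip
  Position 3 ('e'): unique! => answer = 3

3


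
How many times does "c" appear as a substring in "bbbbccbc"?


Searching for "c" in "bbbbccbc"
Scanning each position:
  Position 0: "b" => no
  Position 1: "b" => no
  Position 2: "b" => no
  Position 3: "b" => no
  Position 4: "c" => MATCH
  Position 5: "c" => MATCH
  Position 6: "b" => no
  Position 7: "c" => MATCH
Total occurrences: 3

3


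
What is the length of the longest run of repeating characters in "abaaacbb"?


Input: "abaaacbb"
Scanning for longest run:
  Position 1 ('b'): new char, reset run to 1
  Position 2 ('a'): new char, reset run to 1
  Position 3 ('a'): continues run of 'a', length=2
  Position 4 ('a'): continues run of 'a', length=3
  Position 5 ('c'): new char, reset run to 1
  Position 6 ('b'): new char, reset run to 1
  Position 7 ('b'): continues run of 'b', length=2
Longest run: 'a' with length 3

3


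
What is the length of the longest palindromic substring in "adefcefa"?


Input: "adefcefa"
Checking substrings for palindromes:
  No multi-char palindromic substrings found
Longest palindromic substring: "a" with length 1

1


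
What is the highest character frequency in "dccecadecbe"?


Input: dccecadecbe
Character counts:
  'a': 1
  'b': 1
  'c': 4
  'd': 2
  'e': 3
Maximum frequency: 4

4


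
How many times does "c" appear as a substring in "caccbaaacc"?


Searching for "c" in "caccbaaacc"
Scanning each position:
  Position 0: "c" => MATCH
  Position 1: "a" => no
  Position 2: "c" => MATCH
  Position 3: "c" => MATCH
  Position 4: "b" => no
  Position 5: "a" => no
  Position 6: "a" => no
  Position 7: "a" => no
  Position 8: "c" => MATCH
  Position 9: "c" => MATCH
Total occurrences: 5

5


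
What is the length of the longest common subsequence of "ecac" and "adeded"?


LCS of "ecac" and "adeded"
DP table:
           a    d    e    d    e    d
      0    0    0    0    0    0    0
  e   0    0    0    1    1    1    1
  c   0    0    0    1    1    1    1
  a   0    1    1    1    1    1    1
  c   0    1    1    1    1    1    1
LCS length = dp[4][6] = 1

1


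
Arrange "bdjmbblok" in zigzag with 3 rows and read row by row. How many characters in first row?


Zigzag "bdjmbblok" into 3 rows:
Placing characters:
  'b' => row 0
  'd' => row 1
  'j' => row 2
  'm' => row 1
  'b' => row 0
  'b' => row 1
  'l' => row 2
  'o' => row 1
  'k' => row 0
Rows:
  Row 0: "bbk"
  Row 1: "dmbo"
  Row 2: "jl"
First row length: 3

3


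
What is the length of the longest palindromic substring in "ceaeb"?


Input: "ceaeb"
Checking substrings for palindromes:
  [1:4] "eae" (len 3) => palindrome
Longest palindromic substring: "eae" with length 3

3


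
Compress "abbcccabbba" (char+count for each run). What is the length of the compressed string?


Input: abbcccabbba
Runs:
  'a' x 1 => "a1"
  'b' x 2 => "b2"
  'c' x 3 => "c3"
  'a' x 1 => "a1"
  'b' x 3 => "b3"
  'a' x 1 => "a1"
Compressed: "a1b2c3a1b3a1"
Compressed length: 12

12


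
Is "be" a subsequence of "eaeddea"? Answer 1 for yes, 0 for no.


Check if "be" is a subsequence of "eaeddea"
Greedy scan:
  Position 0 ('e'): no match needed
  Position 1 ('a'): no match needed
  Position 2 ('e'): no match needed
  Position 3 ('d'): no match needed
  Position 4 ('d'): no match needed
  Position 5 ('e'): no match needed
  Position 6 ('a'): no match needed
Only matched 0/2 characters => not a subsequence

0


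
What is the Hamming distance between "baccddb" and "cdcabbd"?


Comparing "baccddb" and "cdcabbd" position by position:
  Position 0: 'b' vs 'c' => differ
  Position 1: 'a' vs 'd' => differ
  Position 2: 'c' vs 'c' => same
  Position 3: 'c' vs 'a' => differ
  Position 4: 'd' vs 'b' => differ
  Position 5: 'd' vs 'b' => differ
  Position 6: 'b' vs 'd' => differ
Total differences (Hamming distance): 6

6


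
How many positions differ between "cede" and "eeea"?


Comparing "cede" and "eeea" position by position:
  Position 0: 'c' vs 'e' => DIFFER
  Position 1: 'e' vs 'e' => same
  Position 2: 'd' vs 'e' => DIFFER
  Position 3: 'e' vs 'a' => DIFFER
Positions that differ: 3

3


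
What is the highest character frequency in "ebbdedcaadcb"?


Input: ebbdedcaadcb
Character counts:
  'a': 2
  'b': 3
  'c': 2
  'd': 3
  'e': 2
Maximum frequency: 3

3


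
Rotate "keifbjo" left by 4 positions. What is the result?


Input: "keifbjo", rotate left by 4
First 4 characters: "keif"
Remaining characters: "bjo"
Concatenate remaining + first: "bjo" + "keif" = "bjokeif"

bjokeif


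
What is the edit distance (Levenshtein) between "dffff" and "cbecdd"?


Computing edit distance: "dffff" -> "cbecdd"
DP table:
           c    b    e    c    d    d
      0    1    2    3    4    5    6
  d   1    1    2    3    4    4    5
  f   2    2    2    3    4    5    5
  f   3    3    3    3    4    5    6
  f   4    4    4    4    4    5    6
  f   5    5    5    5    5    5    6
Edit distance = dp[5][6] = 6

6


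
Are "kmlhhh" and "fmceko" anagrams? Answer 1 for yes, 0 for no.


Strings: "kmlhhh", "fmceko"
Sorted first:  hhhklm
Sorted second: cefkmo
Differ at position 0: 'h' vs 'c' => not anagrams

0


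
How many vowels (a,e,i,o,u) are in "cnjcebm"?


Input: cnjcebm
Checking each character:
  'c' at position 0: consonant
  'n' at position 1: consonant
  'j' at position 2: consonant
  'c' at position 3: consonant
  'e' at position 4: vowel (running total: 1)
  'b' at position 5: consonant
  'm' at position 6: consonant
Total vowels: 1

1


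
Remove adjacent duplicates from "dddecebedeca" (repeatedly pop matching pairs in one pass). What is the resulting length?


Input: dddecebedeca
Stack-based adjacent duplicate removal:
  Read 'd': push. Stack: d
  Read 'd': matches stack top 'd' => pop. Stack: (empty)
  Read 'd': push. Stack: d
  Read 'e': push. Stack: de
  Read 'c': push. Stack: dec
  Read 'e': push. Stack: dece
  Read 'b': push. Stack: deceb
  Read 'e': push. Stack: decebe
  Read 'd': push. Stack: decebed
  Read 'e': push. Stack: decebede
  Read 'c': push. Stack: decebedec
  Read 'a': push. Stack: decebedeca
Final stack: "decebedeca" (length 10)

10


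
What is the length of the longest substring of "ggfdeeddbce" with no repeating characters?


Input: "ggfdeeddbce"
Sliding window (track last position of each char):
  Position 0 ('g'): window [0,0] length 1 -- new best
  Position 1 ('g'): repeat (last at 0), move window start to 1
  Position 1 ('g'): window [1,1] length 1
  Position 2 ('f'): window [1,2] length 2 -- new best
  Position 3 ('d'): window [1,3] length 3 -- new best
  Position 4 ('e'): window [1,4] length 4 -- new best
  Position 5 ('e'): repeat (last at 4), move window start to 5
  Position 5 ('e'): window [5,5] length 1
  Position 6 ('d'): window [5,6] length 2
  Position 7 ('d'): repeat (last at 6), move window start to 7
  Position 7 ('d'): window [7,7] length 1
  Position 8 ('b'): window [7,8] length 2
  Position 9 ('c'): window [7,9] length 3
  Position 10 ('e'): window [7,10] length 4
Longest substring with no repeats: "gfde" with length 4

4


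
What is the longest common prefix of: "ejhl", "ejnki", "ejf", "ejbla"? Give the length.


Words: ejhl, ejnki, ejf, ejbla
  Position 0: all 'e' => match
  Position 1: all 'j' => match
  Position 2: ('h', 'n', 'f', 'b') => mismatch, stop
LCP = "ej" (length 2)

2


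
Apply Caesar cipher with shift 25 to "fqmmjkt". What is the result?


Caesar cipher: shift "fqmmjkt" by 25
  'f' (pos 5) + 25 = pos 4 = 'e'
  'q' (pos 16) + 25 = pos 15 = 'p'
  'm' (pos 12) + 25 = pos 11 = 'l'
  'm' (pos 12) + 25 = pos 11 = 'l'
  'j' (pos 9) + 25 = pos 8 = 'i'
  'k' (pos 10) + 25 = pos 9 = 'j'
  't' (pos 19) + 25 = pos 18 = 's'
Result: epllijs

epllijs


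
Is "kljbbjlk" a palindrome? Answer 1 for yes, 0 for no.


Input: kljbbjlk
Reversed: kljbbjlk
  Compare pos 0 ('k') with pos 7 ('k'): match
  Compare pos 1 ('l') with pos 6 ('l'): match
  Compare pos 2 ('j') with pos 5 ('j'): match
  Compare pos 3 ('b') with pos 4 ('b'): match
Result: palindrome

1


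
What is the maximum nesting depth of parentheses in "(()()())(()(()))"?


Input: "(()()())(()(()))"
Tracking depth:
  Position 0 '(': depth becomes 1
  Position 1 '(': depth becomes 2
  Position 2 ')': depth becomes 1
  Position 3 '(': depth becomes 2
  Position 4 ')': depth becomes 1
  Position 5 '(': depth becomes 2
  Position 6 ')': depth becomes 1
  Position 7 ')': depth becomes 0
  Position 8 '(': depth becomes 1
  Position 9 '(': depth becomes 2
  Position 10 ')': depth becomes 1
  Position 11 '(': depth becomes 2
  Position 12 '(': depth becomes 3
  Position 13 ')': depth becomes 2
  Position 14 ')': depth becomes 1
  Position 15 ')': depth becomes 0
Maximum depth reached: 3

3


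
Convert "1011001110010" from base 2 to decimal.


Input: "1011001110010" in base 2
Positional expansion:
  Digit '1' (value 1) x 2^12 = 4096
  Digit '0' (value 0) x 2^11 = 0
  Digit '1' (value 1) x 2^10 = 1024
  Digit '1' (value 1) x 2^9 = 512
  Digit '0' (value 0) x 2^8 = 0
  Digit '0' (value 0) x 2^7 = 0
  Digit '1' (value 1) x 2^6 = 64
  Digit '1' (value 1) x 2^5 = 32
  Digit '1' (value 1) x 2^4 = 16
  Digit '0' (value 0) x 2^3 = 0
  Digit '0' (value 0) x 2^2 = 0
  Digit '1' (value 1) x 2^1 = 2
  Digit '0' (value 0) x 2^0 = 0
Sum = 5746

5746


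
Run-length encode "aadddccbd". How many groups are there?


Input: aadddccbd
Scanning for consecutive runs:
  Group 1: 'a' x 2 (positions 0-1)
  Group 2: 'd' x 3 (positions 2-4)
  Group 3: 'c' x 2 (positions 5-6)
  Group 4: 'b' x 1 (positions 7-7)
  Group 5: 'd' x 1 (positions 8-8)
Total groups: 5

5


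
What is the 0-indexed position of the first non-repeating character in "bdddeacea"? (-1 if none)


Input: bdddeacea
Character frequencies:
  'a': 2
  'b': 1
  'c': 1
  'd': 3
  'e': 2
Scanning left to right for freq == 1:
  Position 0 ('b'): unique! => answer = 0

0


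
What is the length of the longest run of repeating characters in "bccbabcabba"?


Input: "bccbabcabba"
Scanning for longest run:
  Position 1 ('c'): new char, reset run to 1
  Position 2 ('c'): continues run of 'c', length=2
  Position 3 ('b'): new char, reset run to 1
  Position 4 ('a'): new char, reset run to 1
  Position 5 ('b'): new char, reset run to 1
  Position 6 ('c'): new char, reset run to 1
  Position 7 ('a'): new char, reset run to 1
  Position 8 ('b'): new char, reset run to 1
  Position 9 ('b'): continues run of 'b', length=2
  Position 10 ('a'): new char, reset run to 1
Longest run: 'c' with length 2

2


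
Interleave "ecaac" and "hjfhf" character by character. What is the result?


Interleaving "ecaac" and "hjfhf":
  Position 0: 'e' from first, 'h' from second => "eh"
  Position 1: 'c' from first, 'j' from second => "cj"
  Position 2: 'a' from first, 'f' from second => "af"
  Position 3: 'a' from first, 'h' from second => "ah"
  Position 4: 'c' from first, 'f' from second => "cf"
Result: ehcjafahcf

ehcjafahcf


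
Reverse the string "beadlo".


Input: beadlo
Reading characters right to left:
  Position 5: 'o'
  Position 4: 'l'
  Position 3: 'd'
  Position 2: 'a'
  Position 1: 'e'
  Position 0: 'b'
Reversed: oldaeb

oldaeb


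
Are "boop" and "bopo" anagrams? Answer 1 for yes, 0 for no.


Strings: "boop", "bopo"
Sorted first:  boop
Sorted second: boop
Sorted forms match => anagrams

1


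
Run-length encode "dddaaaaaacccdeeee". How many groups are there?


Input: dddaaaaaacccdeeee
Scanning for consecutive runs:
  Group 1: 'd' x 3 (positions 0-2)
  Group 2: 'a' x 6 (positions 3-8)
  Group 3: 'c' x 3 (positions 9-11)
  Group 4: 'd' x 1 (positions 12-12)
  Group 5: 'e' x 4 (positions 13-16)
Total groups: 5

5


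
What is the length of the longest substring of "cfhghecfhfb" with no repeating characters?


Input: "cfhghecfhfb"
Sliding window (track last position of each char):
  Position 0 ('c'): window [0,0] length 1 -- new best
  Position 1 ('f'): window [0,1] length 2 -- new best
  Position 2 ('h'): window [0,2] length 3 -- new best
  Position 3 ('g'): window [0,3] length 4 -- new best
  Position 4 ('h'): repeat (last at 2), move window start to 3
  Position 4 ('h'): window [3,4] length 2
  Position 5 ('e'): window [3,5] length 3
  Position 6 ('c'): window [3,6] length 4
  Position 7 ('f'): window [3,7] length 5 -- new best
  Position 8 ('h'): repeat (last at 4), move window start to 5
  Position 8 ('h'): window [5,8] length 4
  Position 9 ('f'): repeat (last at 7), move window start to 8
  Position 9 ('f'): window [8,9] length 2
  Position 10 ('b'): window [8,10] length 3
Longest substring with no repeats: "ghecf" with length 5

5


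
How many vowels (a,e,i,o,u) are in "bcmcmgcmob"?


Input: bcmcmgcmob
Checking each character:
  'b' at position 0: consonant
  'c' at position 1: consonant
  'm' at position 2: consonant
  'c' at position 3: consonant
  'm' at position 4: consonant
  'g' at position 5: consonant
  'c' at position 6: consonant
  'm' at position 7: consonant
  'o' at position 8: vowel (running total: 1)
  'b' at position 9: consonant
Total vowels: 1

1


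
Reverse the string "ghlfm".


Input: ghlfm
Reading characters right to left:
  Position 4: 'm'
  Position 3: 'f'
  Position 2: 'l'
  Position 1: 'h'
  Position 0: 'g'
Reversed: mflhg

mflhg


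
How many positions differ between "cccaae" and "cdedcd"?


Comparing "cccaae" and "cdedcd" position by position:
  Position 0: 'c' vs 'c' => same
  Position 1: 'c' vs 'd' => DIFFER
  Position 2: 'c' vs 'e' => DIFFER
  Position 3: 'a' vs 'd' => DIFFER
  Position 4: 'a' vs 'c' => DIFFER
  Position 5: 'e' vs 'd' => DIFFER
Positions that differ: 5

5


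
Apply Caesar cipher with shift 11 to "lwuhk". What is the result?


Caesar cipher: shift "lwuhk" by 11
  'l' (pos 11) + 11 = pos 22 = 'w'
  'w' (pos 22) + 11 = pos 7 = 'h'
  'u' (pos 20) + 11 = pos 5 = 'f'
  'h' (pos 7) + 11 = pos 18 = 's'
  'k' (pos 10) + 11 = pos 21 = 'v'
Result: whfsv

whfsv


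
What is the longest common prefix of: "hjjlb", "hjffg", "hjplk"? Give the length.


Words: hjjlb, hjffg, hjplk
  Position 0: all 'h' => match
  Position 1: all 'j' => match
  Position 2: ('j', 'f', 'p') => mismatch, stop
LCP = "hj" (length 2)

2


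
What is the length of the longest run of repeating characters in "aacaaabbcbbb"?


Input: "aacaaabbcbbb"
Scanning for longest run:
  Position 1 ('a'): continues run of 'a', length=2
  Position 2 ('c'): new char, reset run to 1
  Position 3 ('a'): new char, reset run to 1
  Position 4 ('a'): continues run of 'a', length=2
  Position 5 ('a'): continues run of 'a', length=3
  Position 6 ('b'): new char, reset run to 1
  Position 7 ('b'): continues run of 'b', length=2
  Position 8 ('c'): new char, reset run to 1
  Position 9 ('b'): new char, reset run to 1
  Position 10 ('b'): continues run of 'b', length=2
  Position 11 ('b'): continues run of 'b', length=3
Longest run: 'a' with length 3

3


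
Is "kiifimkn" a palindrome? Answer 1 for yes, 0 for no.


Input: kiifimkn
Reversed: nkmifiik
  Compare pos 0 ('k') with pos 7 ('n'): MISMATCH
  Compare pos 1 ('i') with pos 6 ('k'): MISMATCH
  Compare pos 2 ('i') with pos 5 ('m'): MISMATCH
  Compare pos 3 ('f') with pos 4 ('i'): MISMATCH
Result: not a palindrome

0


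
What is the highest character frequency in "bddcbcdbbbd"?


Input: bddcbcdbbbd
Character counts:
  'b': 5
  'c': 2
  'd': 4
Maximum frequency: 5

5


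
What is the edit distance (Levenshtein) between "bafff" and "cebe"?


Computing edit distance: "bafff" -> "cebe"
DP table:
           c    e    b    e
      0    1    2    3    4
  b   1    1    2    2    3
  a   2    2    2    3    3
  f   3    3    3    3    4
  f   4    4    4    4    4
  f   5    5    5    5    5
Edit distance = dp[5][4] = 5

5


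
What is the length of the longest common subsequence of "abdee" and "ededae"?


LCS of "abdee" and "ededae"
DP table:
           e    d    e    d    a    e
      0    0    0    0    0    0    0
  a   0    0    0    0    0    1    1
  b   0    0    0    0    0    1    1
  d   0    0    1    1    1    1    1
  e   0    1    1    2    2    2    2
  e   0    1    1    2    2    2    3
LCS length = dp[5][6] = 3

3


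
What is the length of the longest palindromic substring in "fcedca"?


Input: "fcedca"
Checking substrings for palindromes:
  No multi-char palindromic substrings found
Longest palindromic substring: "f" with length 1

1


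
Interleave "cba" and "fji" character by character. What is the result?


Interleaving "cba" and "fji":
  Position 0: 'c' from first, 'f' from second => "cf"
  Position 1: 'b' from first, 'j' from second => "bj"
  Position 2: 'a' from first, 'i' from second => "ai"
Result: cfbjai

cfbjai


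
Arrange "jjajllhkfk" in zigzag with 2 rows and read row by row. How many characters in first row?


Zigzag "jjajllhkfk" into 2 rows:
Placing characters:
  'j' => row 0
  'j' => row 1
  'a' => row 0
  'j' => row 1
  'l' => row 0
  'l' => row 1
  'h' => row 0
  'k' => row 1
  'f' => row 0
  'k' => row 1
Rows:
  Row 0: "jalhf"
  Row 1: "jjlkk"
First row length: 5

5


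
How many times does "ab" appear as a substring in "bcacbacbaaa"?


Searching for "ab" in "bcacbacbaaa"
Scanning each position:
  Position 0: "bc" => no
  Position 1: "ca" => no
  Position 2: "ac" => no
  Position 3: "cb" => no
  Position 4: "ba" => no
  Position 5: "ac" => no
  Position 6: "cb" => no
  Position 7: "ba" => no
  Position 8: "aa" => no
  Position 9: "aa" => no
Total occurrences: 0

0


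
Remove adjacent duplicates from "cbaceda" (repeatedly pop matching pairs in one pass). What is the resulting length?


Input: cbaceda
Stack-based adjacent duplicate removal:
  Read 'c': push. Stack: c
  Read 'b': push. Stack: cb
  Read 'a': push. Stack: cba
  Read 'c': push. Stack: cbac
  Read 'e': push. Stack: cbace
  Read 'd': push. Stack: cbaced
  Read 'a': push. Stack: cbaceda
Final stack: "cbaceda" (length 7)

7


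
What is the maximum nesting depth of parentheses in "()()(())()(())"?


Input: "()()(())()(())"
Tracking depth:
  Position 0 '(': depth becomes 1
  Position 1 ')': depth becomes 0
  Position 2 '(': depth becomes 1
  Position 3 ')': depth becomes 0
  Position 4 '(': depth becomes 1
  Position 5 '(': depth becomes 2
  Position 6 ')': depth becomes 1
  Position 7 ')': depth becomes 0
  Position 8 '(': depth becomes 1
  Position 9 ')': depth becomes 0
  Position 10 '(': depth becomes 1
  Position 11 '(': depth becomes 2
  Position 12 ')': depth becomes 1
  Position 13 ')': depth becomes 0
Maximum depth reached: 2

2


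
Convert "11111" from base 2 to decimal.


Input: "11111" in base 2
Positional expansion:
  Digit '1' (value 1) x 2^4 = 16
  Digit '1' (value 1) x 2^3 = 8
  Digit '1' (value 1) x 2^2 = 4
  Digit '1' (value 1) x 2^1 = 2
  Digit '1' (value 1) x 2^0 = 1
Sum = 31

31


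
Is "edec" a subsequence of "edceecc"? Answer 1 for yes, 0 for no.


Check if "edec" is a subsequence of "edceecc"
Greedy scan:
  Position 0 ('e'): matches sub[0] = 'e'
  Position 1 ('d'): matches sub[1] = 'd'
  Position 2 ('c'): no match needed
  Position 3 ('e'): matches sub[2] = 'e'
  Position 4 ('e'): no match needed
  Position 5 ('c'): matches sub[3] = 'c'
  Position 6 ('c'): no match needed
All 4 characters matched => is a subsequence

1


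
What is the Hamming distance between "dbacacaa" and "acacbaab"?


Comparing "dbacacaa" and "acacbaab" position by position:
  Position 0: 'd' vs 'a' => differ
  Position 1: 'b' vs 'c' => differ
  Position 2: 'a' vs 'a' => same
  Position 3: 'c' vs 'c' => same
  Position 4: 'a' vs 'b' => differ
  Position 5: 'c' vs 'a' => differ
  Position 6: 'a' vs 'a' => same
  Position 7: 'a' vs 'b' => differ
Total differences (Hamming distance): 5

5


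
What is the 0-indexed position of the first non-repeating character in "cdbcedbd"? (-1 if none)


Input: cdbcedbd
Character frequencies:
  'b': 2
  'c': 2
  'd': 3
  'e': 1
Scanning left to right for freq == 1:
  Position 0 ('c'): freq=2, skip
  Position 1 ('d'): freq=3, skip
  Position 2 ('b'): freq=2, skip
  Position 3 ('c'): freq=2, skip
  Position 4 ('e'): unique! => answer = 4

4


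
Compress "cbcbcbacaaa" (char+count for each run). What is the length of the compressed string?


Input: cbcbcbacaaa
Runs:
  'c' x 1 => "c1"
  'b' x 1 => "b1"
  'c' x 1 => "c1"
  'b' x 1 => "b1"
  'c' x 1 => "c1"
  'b' x 1 => "b1"
  'a' x 1 => "a1"
  'c' x 1 => "c1"
  'a' x 3 => "a3"
Compressed: "c1b1c1b1c1b1a1c1a3"
Compressed length: 18

18


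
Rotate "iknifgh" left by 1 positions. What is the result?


Input: "iknifgh", rotate left by 1
First 1 characters: "i"
Remaining characters: "knifgh"
Concatenate remaining + first: "knifgh" + "i" = "knifghi"

knifghi


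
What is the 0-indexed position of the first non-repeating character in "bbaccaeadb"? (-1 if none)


Input: bbaccaeadb
Character frequencies:
  'a': 3
  'b': 3
  'c': 2
  'd': 1
  'e': 1
Scanning left to right for freq == 1:
  Position 0 ('b'): freq=3, skip
  Position 1 ('b'): freq=3, skip
  Position 2 ('a'): freq=3, skip
  Position 3 ('c'): freq=2, skip
  Position 4 ('c'): freq=2, skip
  Position 5 ('a'): freq=3, skip
  Position 6 ('e'): unique! => answer = 6

6


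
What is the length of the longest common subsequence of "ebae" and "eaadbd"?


LCS of "ebae" and "eaadbd"
DP table:
           e    a    a    d    b    d
      0    0    0    0    0    0    0
  e   0    1    1    1    1    1    1
  b   0    1    1    1    1    2    2
  a   0    1    2    2    2    2    2
  e   0    1    2    2    2    2    2
LCS length = dp[4][6] = 2

2


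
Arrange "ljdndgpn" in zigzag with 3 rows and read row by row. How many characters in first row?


Zigzag "ljdndgpn" into 3 rows:
Placing characters:
  'l' => row 0
  'j' => row 1
  'd' => row 2
  'n' => row 1
  'd' => row 0
  'g' => row 1
  'p' => row 2
  'n' => row 1
Rows:
  Row 0: "ld"
  Row 1: "jngn"
  Row 2: "dp"
First row length: 2

2


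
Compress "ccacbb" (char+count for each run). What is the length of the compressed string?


Input: ccacbb
Runs:
  'c' x 2 => "c2"
  'a' x 1 => "a1"
  'c' x 1 => "c1"
  'b' x 2 => "b2"
Compressed: "c2a1c1b2"
Compressed length: 8

8


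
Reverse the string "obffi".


Input: obffi
Reading characters right to left:
  Position 4: 'i'
  Position 3: 'f'
  Position 2: 'f'
  Position 1: 'b'
  Position 0: 'o'
Reversed: iffbo

iffbo


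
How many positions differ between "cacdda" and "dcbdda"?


Comparing "cacdda" and "dcbdda" position by position:
  Position 0: 'c' vs 'd' => DIFFER
  Position 1: 'a' vs 'c' => DIFFER
  Position 2: 'c' vs 'b' => DIFFER
  Position 3: 'd' vs 'd' => same
  Position 4: 'd' vs 'd' => same
  Position 5: 'a' vs 'a' => same
Positions that differ: 3

3


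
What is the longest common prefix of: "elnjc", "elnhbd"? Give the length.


Words: elnjc, elnhbd
  Position 0: all 'e' => match
  Position 1: all 'l' => match
  Position 2: all 'n' => match
  Position 3: ('j', 'h') => mismatch, stop
LCP = "eln" (length 3)

3


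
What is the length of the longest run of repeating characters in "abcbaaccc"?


Input: "abcbaaccc"
Scanning for longest run:
  Position 1 ('b'): new char, reset run to 1
  Position 2 ('c'): new char, reset run to 1
  Position 3 ('b'): new char, reset run to 1
  Position 4 ('a'): new char, reset run to 1
  Position 5 ('a'): continues run of 'a', length=2
  Position 6 ('c'): new char, reset run to 1
  Position 7 ('c'): continues run of 'c', length=2
  Position 8 ('c'): continues run of 'c', length=3
Longest run: 'c' with length 3

3


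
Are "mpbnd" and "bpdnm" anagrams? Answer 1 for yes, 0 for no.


Strings: "mpbnd", "bpdnm"
Sorted first:  bdmnp
Sorted second: bdmnp
Sorted forms match => anagrams

1


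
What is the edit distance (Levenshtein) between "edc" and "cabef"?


Computing edit distance: "edc" -> "cabef"
DP table:
           c    a    b    e    f
      0    1    2    3    4    5
  e   1    1    2    3    3    4
  d   2    2    2    3    4    4
  c   3    2    3    3    4    5
Edit distance = dp[3][5] = 5

5


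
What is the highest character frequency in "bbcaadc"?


Input: bbcaadc
Character counts:
  'a': 2
  'b': 2
  'c': 2
  'd': 1
Maximum frequency: 2

2


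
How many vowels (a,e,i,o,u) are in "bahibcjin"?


Input: bahibcjin
Checking each character:
  'b' at position 0: consonant
  'a' at position 1: vowel (running total: 1)
  'h' at position 2: consonant
  'i' at position 3: vowel (running total: 2)
  'b' at position 4: consonant
  'c' at position 5: consonant
  'j' at position 6: consonant
  'i' at position 7: vowel (running total: 3)
  'n' at position 8: consonant
Total vowels: 3

3


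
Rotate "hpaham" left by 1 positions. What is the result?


Input: "hpaham", rotate left by 1
First 1 characters: "h"
Remaining characters: "paham"
Concatenate remaining + first: "paham" + "h" = "pahamh"

pahamh


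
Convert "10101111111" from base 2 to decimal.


Input: "10101111111" in base 2
Positional expansion:
  Digit '1' (value 1) x 2^10 = 1024
  Digit '0' (value 0) x 2^9 = 0
  Digit '1' (value 1) x 2^8 = 256
  Digit '0' (value 0) x 2^7 = 0
  Digit '1' (value 1) x 2^6 = 64
  Digit '1' (value 1) x 2^5 = 32
  Digit '1' (value 1) x 2^4 = 16
  Digit '1' (value 1) x 2^3 = 8
  Digit '1' (value 1) x 2^2 = 4
  Digit '1' (value 1) x 2^1 = 2
  Digit '1' (value 1) x 2^0 = 1
Sum = 1407

1407


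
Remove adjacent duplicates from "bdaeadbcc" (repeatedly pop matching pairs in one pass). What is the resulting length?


Input: bdaeadbcc
Stack-based adjacent duplicate removal:
  Read 'b': push. Stack: b
  Read 'd': push. Stack: bd
  Read 'a': push. Stack: bda
  Read 'e': push. Stack: bdae
  Read 'a': push. Stack: bdaea
  Read 'd': push. Stack: bdaead
  Read 'b': push. Stack: bdaeadb
  Read 'c': push. Stack: bdaeadbc
  Read 'c': matches stack top 'c' => pop. Stack: bdaeadb
Final stack: "bdaeadb" (length 7)

7


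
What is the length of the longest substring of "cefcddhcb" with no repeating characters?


Input: "cefcddhcb"
Sliding window (track last position of each char):
  Position 0 ('c'): window [0,0] length 1 -- new best
  Position 1 ('e'): window [0,1] length 2 -- new best
  Position 2 ('f'): window [0,2] length 3 -- new best
  Position 3 ('c'): repeat (last at 0), move window start to 1
  Position 3 ('c'): window [1,3] length 3
  Position 4 ('d'): window [1,4] length 4 -- new best
  Position 5 ('d'): repeat (last at 4), move window start to 5
  Position 5 ('d'): window [5,5] length 1
  Position 6 ('h'): window [5,6] length 2
  Position 7 ('c'): window [5,7] length 3
  Position 8 ('b'): window [5,8] length 4
Longest substring with no repeats: "efcd" with length 4

4


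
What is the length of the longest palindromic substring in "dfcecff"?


Input: "dfcecff"
Checking substrings for palindromes:
  [1:6] "fcecf" (len 5) => palindrome
  [2:5] "cec" (len 3) => palindrome
  [5:7] "ff" (len 2) => palindrome
Longest palindromic substring: "fcecf" with length 5

5


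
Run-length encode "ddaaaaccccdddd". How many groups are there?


Input: ddaaaaccccdddd
Scanning for consecutive runs:
  Group 1: 'd' x 2 (positions 0-1)
  Group 2: 'a' x 4 (positions 2-5)
  Group 3: 'c' x 4 (positions 6-9)
  Group 4: 'd' x 4 (positions 10-13)
Total groups: 4

4


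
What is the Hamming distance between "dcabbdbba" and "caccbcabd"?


Comparing "dcabbdbba" and "caccbcabd" position by position:
  Position 0: 'd' vs 'c' => differ
  Position 1: 'c' vs 'a' => differ
  Position 2: 'a' vs 'c' => differ
  Position 3: 'b' vs 'c' => differ
  Position 4: 'b' vs 'b' => same
  Position 5: 'd' vs 'c' => differ
  Position 6: 'b' vs 'a' => differ
  Position 7: 'b' vs 'b' => same
  Position 8: 'a' vs 'd' => differ
Total differences (Hamming distance): 7

7


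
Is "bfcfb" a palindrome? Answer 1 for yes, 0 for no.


Input: bfcfb
Reversed: bfcfb
  Compare pos 0 ('b') with pos 4 ('b'): match
  Compare pos 1 ('f') with pos 3 ('f'): match
Result: palindrome

1


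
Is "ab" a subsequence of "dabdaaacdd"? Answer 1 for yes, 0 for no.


Check if "ab" is a subsequence of "dabdaaacdd"
Greedy scan:
  Position 0 ('d'): no match needed
  Position 1 ('a'): matches sub[0] = 'a'
  Position 2 ('b'): matches sub[1] = 'b'
  Position 3 ('d'): no match needed
  Position 4 ('a'): no match needed
  Position 5 ('a'): no match needed
  Position 6 ('a'): no match needed
  Position 7 ('c'): no match needed
  Position 8 ('d'): no match needed
  Position 9 ('d'): no match needed
All 2 characters matched => is a subsequence

1
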